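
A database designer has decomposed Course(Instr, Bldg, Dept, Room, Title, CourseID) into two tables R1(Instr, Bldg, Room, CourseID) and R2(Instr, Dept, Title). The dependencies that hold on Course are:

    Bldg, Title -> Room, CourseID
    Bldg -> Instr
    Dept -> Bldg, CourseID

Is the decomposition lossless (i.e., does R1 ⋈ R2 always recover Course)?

No

Common attributes: R1 ∩ R2 = {Instr}.
No dependency enlarges {Instr}, so (Instr)⁺ = {Instr}.
The closure contains neither all of R1 = {Instr, Bldg, Room, CourseID} nor all of R2 = {Instr, Dept, Title}, so the common attributes are not a superkey of either fragment. The join is lossy.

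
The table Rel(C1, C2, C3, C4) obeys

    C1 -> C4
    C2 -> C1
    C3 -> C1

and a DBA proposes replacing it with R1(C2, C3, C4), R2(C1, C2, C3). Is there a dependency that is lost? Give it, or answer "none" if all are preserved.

Check C1 → C4: no single fragment contains all of {C1, C4}, and the restricted closure of {C1} across the fragments never reaches {C4}.
C2 → C1 is preserved.
C3 → C1 is preserved.

C1 -> C4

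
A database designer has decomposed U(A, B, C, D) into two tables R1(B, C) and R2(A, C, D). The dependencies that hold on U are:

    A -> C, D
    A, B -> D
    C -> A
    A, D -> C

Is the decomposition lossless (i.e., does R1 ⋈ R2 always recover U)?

Common attributes: R1 ∩ R2 = {C}.
Closure of {C}: C → A applies, adding A; A → C, D applies, adding D. So (C)⁺ = {A, C, D}.
This closure contains every attribute of R2, so R1 ∩ R2 → R2. The join is lossless.

Yes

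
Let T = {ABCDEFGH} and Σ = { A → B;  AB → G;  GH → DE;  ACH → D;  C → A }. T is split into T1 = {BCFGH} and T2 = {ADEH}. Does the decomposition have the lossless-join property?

No

Common attributes: T1 ∩ T2 = {H}.
No dependency enlarges {H}, so (H)⁺ = {H}.
The closure contains neither all of T1 = {BCFGH} nor all of T2 = {ADEH}, so the common attributes are not a superkey of either fragment. The join is lossy.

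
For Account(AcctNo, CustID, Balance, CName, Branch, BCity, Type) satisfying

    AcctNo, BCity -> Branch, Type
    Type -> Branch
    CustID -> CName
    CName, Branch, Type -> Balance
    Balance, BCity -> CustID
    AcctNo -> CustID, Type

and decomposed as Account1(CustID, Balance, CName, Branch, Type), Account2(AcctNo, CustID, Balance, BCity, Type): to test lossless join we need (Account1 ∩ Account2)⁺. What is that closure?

CustID, Balance, CName, Branch, Type

Account1 ∩ Account2 = {CustID, Balance, Type}.
Type → Branch applies, adding Branch
CustID → CName applies, adding CName
Closure: {CustID, Balance, CName, Branch, Type}.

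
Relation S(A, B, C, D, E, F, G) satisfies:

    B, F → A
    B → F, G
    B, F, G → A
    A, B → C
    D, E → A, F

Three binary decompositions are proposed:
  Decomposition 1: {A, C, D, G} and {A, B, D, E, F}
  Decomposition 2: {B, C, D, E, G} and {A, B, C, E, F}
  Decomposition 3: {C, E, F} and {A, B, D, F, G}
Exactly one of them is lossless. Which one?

Decomposition 1: common = {A, D}, closure = {A, D} → lossy.
Decomposition 2: common = {B, C, E}, closure = {A, B, C, E, F, G} → lossless.
Decomposition 3: common = {F}, closure = {F} → lossy.

Decomposition 2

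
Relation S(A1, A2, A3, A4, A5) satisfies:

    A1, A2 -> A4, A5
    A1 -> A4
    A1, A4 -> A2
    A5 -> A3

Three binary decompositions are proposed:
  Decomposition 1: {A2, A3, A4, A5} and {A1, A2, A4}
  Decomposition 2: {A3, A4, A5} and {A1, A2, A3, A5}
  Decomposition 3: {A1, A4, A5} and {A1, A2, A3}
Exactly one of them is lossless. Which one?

Decomposition 1: common = {A2, A4}, closure = {A2, A4} → lossy.
Decomposition 2: common = {A3, A5}, closure = {A3, A5} → lossy.
Decomposition 3: common = {A1}, closure = {A1, A2, A3, A4, A5} → lossless.

Decomposition 3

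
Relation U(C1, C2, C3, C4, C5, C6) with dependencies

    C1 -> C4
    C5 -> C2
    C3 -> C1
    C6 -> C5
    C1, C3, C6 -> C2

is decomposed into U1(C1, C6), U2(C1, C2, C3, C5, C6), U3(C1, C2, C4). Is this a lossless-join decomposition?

Yes

Chase test. Columns are C1, C2, C3, C4, C5, C6; row i has aⱼ where attribute j ∈ Ui, else bᵢⱼ.
Initial tableau (one row per fragment):
  row 1: a1 b12 b13 b14 b15 a6
  row 2: a1 a2 a3 b24 a5 a6
  row 3: a1 a2 b33 a4 b35 b36
Rows 1 and 2 agree on C1; apply C1→C4 and equate their C4 entries.
Rows 1 and 3 agree on C1; apply C1→C4 and equate their C4 entries.
Rows 1 and 2 agree on C6; apply C6→C5 and equate their C5 entries.
Rows 1 and 2 agree on C5; apply C5→C2 and equate their C2 entries.
Row 2 is now all distinguished symbols — the join is lossless.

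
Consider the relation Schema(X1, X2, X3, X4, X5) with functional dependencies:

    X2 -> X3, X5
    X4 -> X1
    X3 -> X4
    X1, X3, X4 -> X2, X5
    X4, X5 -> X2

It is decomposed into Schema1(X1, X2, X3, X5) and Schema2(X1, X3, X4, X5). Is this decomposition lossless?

Yes

Common attributes: Schema1 ∩ Schema2 = {X1, X3, X5}.
Closure of {X1, X3, X5}: X3 → X4 applies, adding X4; X1, X3, X4 → X2, X5 applies, adding X2. So (X1, X3, X5)⁺ = {X1, X2, X3, X4, X5}.
This closure contains every attribute of Schema1, so Schema1 ∩ Schema2 → Schema1. The join is lossless.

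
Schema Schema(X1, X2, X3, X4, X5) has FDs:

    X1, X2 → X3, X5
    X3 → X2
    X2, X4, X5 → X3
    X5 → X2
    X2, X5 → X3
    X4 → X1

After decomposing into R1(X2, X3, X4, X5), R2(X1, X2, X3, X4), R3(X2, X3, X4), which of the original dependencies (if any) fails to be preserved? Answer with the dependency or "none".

Check X1, X2 → X3, X5: no single fragment contains all of {X1, X2, X3, X5}, and the restricted closure of {X1, X2} across the fragments never reaches {X3, X5}.
X3 → X2 is preserved.
X2, X4, X5 → X3 is preserved.
X5 → X2 is preserved.
X2, X5 → X3 is preserved.
X4 → X1 is preserved.

X1, X2 → X3, X5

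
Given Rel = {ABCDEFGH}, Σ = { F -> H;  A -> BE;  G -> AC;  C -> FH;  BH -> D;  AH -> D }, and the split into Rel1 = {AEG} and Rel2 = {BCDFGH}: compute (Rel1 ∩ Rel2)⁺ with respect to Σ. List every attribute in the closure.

ABCDEFGH

Rel1 ∩ Rel2 = {G}.
G → AC applies, adding AC
C → FH applies, adding FH
AH → D applies, adding D
A → BE applies, adding BE
Closure: {ABCDEFGH}.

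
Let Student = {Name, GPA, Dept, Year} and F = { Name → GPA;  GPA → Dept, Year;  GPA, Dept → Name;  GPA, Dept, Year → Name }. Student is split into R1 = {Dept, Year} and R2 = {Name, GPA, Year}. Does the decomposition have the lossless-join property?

Common attributes: R1 ∩ R2 = {Year}.
No dependency enlarges {Year}, so (Year)⁺ = {Year}.
The closure contains neither all of R1 = {Dept, Year} nor all of R2 = {Name, GPA, Year}, so the common attributes are not a superkey of either fragment. The join is lossy.

No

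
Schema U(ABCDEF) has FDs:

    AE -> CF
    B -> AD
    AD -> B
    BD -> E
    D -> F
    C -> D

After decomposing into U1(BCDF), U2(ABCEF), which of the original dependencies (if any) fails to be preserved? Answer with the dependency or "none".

Check AD → B: no single fragment contains all of {ABD}, and the restricted closure of {AD} across the fragments never reaches {B}.
AE → CF is preserved.
B → AD is preserved.
BD → E is preserved.
D → F is preserved.
C → D is preserved.

AD -> B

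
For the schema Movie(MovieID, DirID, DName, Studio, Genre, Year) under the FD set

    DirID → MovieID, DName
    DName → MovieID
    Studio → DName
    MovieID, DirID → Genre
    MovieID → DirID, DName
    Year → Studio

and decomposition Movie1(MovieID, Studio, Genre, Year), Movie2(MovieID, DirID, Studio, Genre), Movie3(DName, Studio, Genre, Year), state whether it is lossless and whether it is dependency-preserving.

lossless but not dependency-preserving

Lossless test (chase): Rows 1 and 2 agree on Studio; apply Studio→DName and equate their DName entries. Rows 1 and 3 agree on Studio; apply Studio→DName and equate their DName entries. Rows 1 and 2 agree on MovieID; apply MovieID→DirID, DName and equate their DirID, DName entries. Rows 1 and 3 agree on DName; apply DName→MovieID and equate their MovieID entries. Rows 1 and 3 agree on MovieID; apply MovieID→DirID, DName and equate their DirID, DName entries. Row 1 is now all distinguished symbols — the join is lossless.
Dependency preservation: the restricted closure of {DirID} across the fragments never reaches {MovieID, DName}, so DirID → MovieID, DName cannot be enforced without a join — not preserved.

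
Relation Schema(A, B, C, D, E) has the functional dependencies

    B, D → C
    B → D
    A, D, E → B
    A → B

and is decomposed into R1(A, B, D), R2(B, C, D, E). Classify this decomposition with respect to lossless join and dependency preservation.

lossy but dependency-preserving

Lossless test: (B, D)⁺ = {B, C, D}, which is a superkey of neither fragment — lossy.
Dependency preservation: A, D, E → B is not contained in any single fragment, but the restricted closure of its left-hand side across the fragments still reaches the right-hand side; the remaining FDs each lie inside some fragment. All dependencies are preserved.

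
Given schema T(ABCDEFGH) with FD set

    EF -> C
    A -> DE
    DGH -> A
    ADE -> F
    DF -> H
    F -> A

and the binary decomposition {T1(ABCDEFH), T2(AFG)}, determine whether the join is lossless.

Common attributes: T1 ∩ T2 = {AF}.
Closure of {AF}: A → DE applies, adding DE; DF → H applies, adding H; EF → C applies, adding C. So (AF)⁺ = {ACDEFH}.
The closure contains neither all of T1 = {ABCDEFH} nor all of T2 = {AFG}, so the common attributes are not a superkey of either fragment. The join is lossy.

No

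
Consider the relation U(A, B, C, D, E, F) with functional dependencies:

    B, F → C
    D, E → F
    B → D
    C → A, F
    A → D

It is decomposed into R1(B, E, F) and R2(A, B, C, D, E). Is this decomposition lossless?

Yes

Common attributes: R1 ∩ R2 = {B, E}.
Closure of {B, E}: B → D applies, adding D; D, E → F applies, adding F; B, F → C applies, adding C; C → A, F applies, adding A. So (B, E)⁺ = {A, B, C, D, E, F}.
This closure contains every attribute of R1, so R1 ∩ R2 → R1. The join is lossless.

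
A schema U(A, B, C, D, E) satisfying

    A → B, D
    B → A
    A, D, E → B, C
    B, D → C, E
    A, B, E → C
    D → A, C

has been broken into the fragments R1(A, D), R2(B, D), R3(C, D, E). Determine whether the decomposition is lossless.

Yes

Chase test. Columns are A, B, C, D, E; row i has aⱼ where attribute j ∈ Ri, else bᵢⱼ.
Initial tableau (one row per fragment):
  row 1: a1 b12 b13 a4 b15
  row 2: b21 a2 b23 a4 b25
  row 3: b31 b32 a3 a4 a5
Rows 1 and 2 agree on D; apply D→A, C and equate their A, C entries.
Rows 1 and 3 agree on D; apply D→A, C and equate their A, C entries.
Rows 1 and 2 agree on A; apply A→B, D and equate their B, D entries.
Rows 1 and 3 agree on A; apply A→B, D and equate their B, D entries.
Rows 1 and 2 agree on B, D; apply B, D→C, E and equate their C, E entries.
Rows 1 and 3 agree on B, D; apply B, D→C, E and equate their C, E entries.
Row 1 is now all distinguished symbols — the join is lossless.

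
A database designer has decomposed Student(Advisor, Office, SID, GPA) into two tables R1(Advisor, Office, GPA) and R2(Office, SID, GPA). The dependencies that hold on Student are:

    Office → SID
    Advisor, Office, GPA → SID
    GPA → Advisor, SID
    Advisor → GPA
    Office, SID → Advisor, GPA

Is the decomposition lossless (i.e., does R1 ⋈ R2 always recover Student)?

Common attributes: R1 ∩ R2 = {Office, GPA}.
Closure of {Office, GPA}: Office → SID applies, adding SID; GPA → Advisor, SID applies, adding Advisor. So (Office, GPA)⁺ = {Advisor, Office, SID, GPA}.
This closure contains every attribute of R1, so R1 ∩ R2 → R1. The join is lossless.

Yes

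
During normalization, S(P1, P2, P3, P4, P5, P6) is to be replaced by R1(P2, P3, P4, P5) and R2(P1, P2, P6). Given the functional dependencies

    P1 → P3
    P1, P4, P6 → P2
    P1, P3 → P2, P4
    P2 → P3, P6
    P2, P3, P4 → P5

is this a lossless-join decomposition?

Common attributes: R1 ∩ R2 = {P2}.
Closure of {P2}: P2 → P3, P6 applies, adding P3, P6. So (P2)⁺ = {P2, P3, P6}.
The closure contains neither all of R1 = {P2, P3, P4, P5} nor all of R2 = {P1, P2, P6}, so the common attributes are not a superkey of either fragment. The join is lossy.

No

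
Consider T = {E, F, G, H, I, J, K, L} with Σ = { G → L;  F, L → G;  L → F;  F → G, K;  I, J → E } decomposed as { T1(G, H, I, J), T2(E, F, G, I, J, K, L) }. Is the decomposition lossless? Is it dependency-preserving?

lossless and dependency-preserving

Lossless test: (G, I, J)⁺ = {E, F, G, I, J, K, L}, which contains all of one fragment — lossless.
Dependency preservation: every FD's attributes lie within a single fragment, so each can be enforced locally — preserved.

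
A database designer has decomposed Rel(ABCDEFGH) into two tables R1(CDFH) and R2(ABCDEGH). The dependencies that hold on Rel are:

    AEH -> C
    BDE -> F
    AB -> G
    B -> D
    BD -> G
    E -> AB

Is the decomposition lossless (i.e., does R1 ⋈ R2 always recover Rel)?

No

Common attributes: R1 ∩ R2 = {CDH}.
No dependency enlarges {CDH}, so (CDH)⁺ = {CDH}.
The closure contains neither all of R1 = {CDFH} nor all of R2 = {ABCDEGH}, so the common attributes are not a superkey of either fragment. The join is lossy.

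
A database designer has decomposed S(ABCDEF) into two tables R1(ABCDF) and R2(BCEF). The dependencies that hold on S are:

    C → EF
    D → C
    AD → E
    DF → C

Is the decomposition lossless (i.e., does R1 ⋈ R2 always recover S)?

Yes

Common attributes: R1 ∩ R2 = {BCF}.
Closure of {BCF}: C → EF applies, adding E. So (BCF)⁺ = {BCEF}.
This closure contains every attribute of R2, so R1 ∩ R2 → R2. The join is lossless.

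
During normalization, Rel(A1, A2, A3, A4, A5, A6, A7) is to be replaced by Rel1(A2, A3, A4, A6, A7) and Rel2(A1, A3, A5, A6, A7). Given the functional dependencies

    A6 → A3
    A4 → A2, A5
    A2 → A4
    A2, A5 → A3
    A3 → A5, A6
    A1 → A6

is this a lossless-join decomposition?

Common attributes: Rel1 ∩ Rel2 = {A3, A6, A7}.
Closure of {A3, A6, A7}: A3 → A5, A6 applies, adding A5. So (A3, A6, A7)⁺ = {A3, A5, A6, A7}.
The closure contains neither all of Rel1 = {A2, A3, A4, A6, A7} nor all of Rel2 = {A1, A3, A5, A6, A7}, so the common attributes are not a superkey of either fragment. The join is lossy.

No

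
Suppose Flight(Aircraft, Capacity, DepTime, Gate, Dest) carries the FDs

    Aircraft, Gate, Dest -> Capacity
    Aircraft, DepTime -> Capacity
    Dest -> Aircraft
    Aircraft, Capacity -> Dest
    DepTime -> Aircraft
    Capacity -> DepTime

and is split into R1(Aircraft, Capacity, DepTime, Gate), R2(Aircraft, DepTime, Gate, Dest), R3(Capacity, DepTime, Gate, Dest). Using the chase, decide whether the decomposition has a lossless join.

Chase test. Columns are Aircraft, Capacity, DepTime, Gate, Dest; row i has aⱼ where attribute j ∈ Ri, else bᵢⱼ.
Initial tableau (one row per fragment):
  row 1: a1 a2 a3 a4 b15
  row 2: a1 b22 a3 a4 a5
  row 3: b31 a2 a3 a4 a5
Rows 1 and 2 agree on Aircraft, DepTime; apply Aircraft, DepTime→Capacity and equate their Capacity entries.
Rows 2 and 3 agree on Dest; apply Dest→Aircraft and equate their Aircraft entries.
Rows 1 and 2 agree on Aircraft, Capacity; apply Aircraft, Capacity→Dest and equate their Dest entries.
Row 1 is now all distinguished symbols — the join is lossless.

Yes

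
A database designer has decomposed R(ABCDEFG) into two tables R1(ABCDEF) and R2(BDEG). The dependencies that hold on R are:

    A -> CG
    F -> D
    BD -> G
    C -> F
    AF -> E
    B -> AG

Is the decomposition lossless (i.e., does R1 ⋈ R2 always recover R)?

Yes

Common attributes: R1 ∩ R2 = {BDE}.
Closure of {BDE}: BD → G applies, adding G; B → AG applies, adding A; A → CG applies, adding C; C → F applies, adding F. So (BDE)⁺ = {ABCDEFG}.
This closure contains every attribute of R1, so R1 ∩ R2 → R1. The join is lossless.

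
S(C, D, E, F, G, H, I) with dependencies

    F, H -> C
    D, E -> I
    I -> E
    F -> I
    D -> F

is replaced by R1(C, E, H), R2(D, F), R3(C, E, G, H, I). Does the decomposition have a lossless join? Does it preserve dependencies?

Lossless test (chase): applying each FD to every pair of rows produces no changes in the tableau, so no row becomes fully distinguished — the join is lossy.
Dependency preservation: the restricted closure of {F, H} across the fragments never reaches {C}, so F, H → C cannot be enforced without a join — not preserved.

lossy and not dependency-preserving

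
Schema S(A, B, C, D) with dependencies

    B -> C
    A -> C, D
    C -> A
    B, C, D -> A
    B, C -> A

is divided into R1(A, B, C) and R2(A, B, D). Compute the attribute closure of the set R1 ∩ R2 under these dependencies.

A, B, C, D

R1 ∩ R2 = {A, B}.
B → C applies, adding C
A → C, D applies, adding D
Closure: {A, B, C, D}.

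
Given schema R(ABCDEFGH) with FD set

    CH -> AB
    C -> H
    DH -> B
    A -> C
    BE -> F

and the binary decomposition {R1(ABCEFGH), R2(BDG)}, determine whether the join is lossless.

No

Common attributes: R1 ∩ R2 = {BG}.
No dependency enlarges {BG}, so (BG)⁺ = {BG}.
The closure contains neither all of R1 = {ABCEFGH} nor all of R2 = {BDG}, so the common attributes are not a superkey of either fragment. The join is lossy.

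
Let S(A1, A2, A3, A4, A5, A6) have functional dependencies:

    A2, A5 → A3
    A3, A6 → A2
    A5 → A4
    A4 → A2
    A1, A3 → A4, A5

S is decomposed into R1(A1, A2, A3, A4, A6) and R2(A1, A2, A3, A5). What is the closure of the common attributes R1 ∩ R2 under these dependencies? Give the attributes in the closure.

A1, A2, A3, A4, A5

R1 ∩ R2 = {A1, A2, A3}.
A1, A3 → A4, A5 applies, adding A4, A5
Closure: {A1, A2, A3, A4, A5}.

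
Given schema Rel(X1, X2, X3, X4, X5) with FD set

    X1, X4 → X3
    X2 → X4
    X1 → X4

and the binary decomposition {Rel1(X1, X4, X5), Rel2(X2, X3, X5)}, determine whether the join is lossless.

Common attributes: Rel1 ∩ Rel2 = {X5}.
No dependency enlarges {X5}, so (X5)⁺ = {X5}.
The closure contains neither all of Rel1 = {X1, X4, X5} nor all of Rel2 = {X2, X3, X5}, so the common attributes are not a superkey of either fragment. The join is lossy.

No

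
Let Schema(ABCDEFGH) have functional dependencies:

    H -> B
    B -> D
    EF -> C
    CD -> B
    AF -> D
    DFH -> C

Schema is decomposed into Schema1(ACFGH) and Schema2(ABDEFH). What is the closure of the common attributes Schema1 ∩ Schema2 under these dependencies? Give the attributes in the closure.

Schema1 ∩ Schema2 = {AFH}.
H → B applies, adding B
B → D applies, adding D
DFH → C applies, adding C
Closure: {ABCDFH}.

ABCDFH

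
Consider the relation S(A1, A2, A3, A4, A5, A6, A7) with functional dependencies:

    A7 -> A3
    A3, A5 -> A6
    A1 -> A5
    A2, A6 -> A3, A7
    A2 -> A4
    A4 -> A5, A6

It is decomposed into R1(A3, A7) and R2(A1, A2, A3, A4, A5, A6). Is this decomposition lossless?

Common attributes: R1 ∩ R2 = {A3}.
No dependency enlarges {A3}, so (A3)⁺ = {A3}.
The closure contains neither all of R1 = {A3, A7} nor all of R2 = {A1, A2, A3, A4, A5, A6}, so the common attributes are not a superkey of either fragment. The join is lossy.

No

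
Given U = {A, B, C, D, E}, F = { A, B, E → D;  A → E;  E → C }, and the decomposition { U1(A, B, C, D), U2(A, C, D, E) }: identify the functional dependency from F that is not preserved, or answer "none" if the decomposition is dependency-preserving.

none

A, B, E → D: restricted closure across fragments reaches D.
A → E lies within U2.
E → C lies within U2.
Every dependency is enforceable on the fragments, so the decomposition is dependency-preserving.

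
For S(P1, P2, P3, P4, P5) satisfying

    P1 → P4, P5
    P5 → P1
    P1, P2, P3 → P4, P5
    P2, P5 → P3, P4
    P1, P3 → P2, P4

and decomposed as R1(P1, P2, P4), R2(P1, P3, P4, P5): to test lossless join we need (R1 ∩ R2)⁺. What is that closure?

R1 ∩ R2 = {P1, P4}.
P1 → P4, P5 applies, adding P5
Closure: {P1, P4, P5}.

P1, P4, P5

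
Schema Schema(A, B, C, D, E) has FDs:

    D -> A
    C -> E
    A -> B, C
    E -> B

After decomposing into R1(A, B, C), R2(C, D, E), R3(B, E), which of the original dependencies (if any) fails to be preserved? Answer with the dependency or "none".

Check D → A: no single fragment contains all of {A, D}, and the restricted closure of {D} across the fragments never reaches {A}.
C → E is preserved.
A → B, C is preserved.
E → B is preserved.

D -> A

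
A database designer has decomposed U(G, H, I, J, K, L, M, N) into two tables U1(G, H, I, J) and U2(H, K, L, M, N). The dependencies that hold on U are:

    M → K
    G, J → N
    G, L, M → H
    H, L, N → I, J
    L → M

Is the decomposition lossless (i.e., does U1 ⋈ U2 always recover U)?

No

Common attributes: U1 ∩ U2 = {H}.
No dependency enlarges {H}, so (H)⁺ = {H}.
The closure contains neither all of U1 = {G, H, I, J} nor all of U2 = {H, K, L, M, N}, so the common attributes are not a superkey of either fragment. The join is lossy.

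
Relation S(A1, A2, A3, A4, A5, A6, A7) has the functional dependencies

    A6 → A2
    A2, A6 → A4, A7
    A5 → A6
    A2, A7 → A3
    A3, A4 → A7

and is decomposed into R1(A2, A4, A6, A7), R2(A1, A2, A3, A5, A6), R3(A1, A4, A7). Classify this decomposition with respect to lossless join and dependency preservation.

lossless but not dependency-preserving

Lossless test (chase): Rows 1 and 2 agree on A2, A6; apply A2, A6→A4, A7 and equate their A4, A7 entries. Rows 1 and 2 agree on A2, A7; apply A2, A7→A3 and equate their A3 entries. Row 2 is now all distinguished symbols — the join is lossless.
Dependency preservation: the restricted closure of {A2, A7} across the fragments never reaches {A3}, so A2, A7 → A3 cannot be enforced without a join — not preserved.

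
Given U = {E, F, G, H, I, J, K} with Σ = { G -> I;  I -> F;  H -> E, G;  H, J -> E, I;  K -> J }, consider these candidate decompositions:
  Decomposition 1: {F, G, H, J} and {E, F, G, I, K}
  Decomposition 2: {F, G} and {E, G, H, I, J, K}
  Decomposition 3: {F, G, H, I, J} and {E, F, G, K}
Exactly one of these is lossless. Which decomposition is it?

Decomposition 2

Decomposition 1: common = {F, G}, closure = {F, G, I} → lossy.
Decomposition 2: common = {G}, closure = {F, G, I} → lossless.
Decomposition 3: common = {F, G}, closure = {F, G, I} → lossy.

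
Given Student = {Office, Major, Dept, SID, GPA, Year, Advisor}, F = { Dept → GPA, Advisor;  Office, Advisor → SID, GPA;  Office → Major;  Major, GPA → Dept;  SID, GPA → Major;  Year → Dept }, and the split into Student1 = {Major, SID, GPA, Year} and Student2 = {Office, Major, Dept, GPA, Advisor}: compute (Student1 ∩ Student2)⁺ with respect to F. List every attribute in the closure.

Major, Dept, GPA, Advisor

Student1 ∩ Student2 = {Major, GPA}.
Major, GPA → Dept applies, adding Dept
Dept → GPA, Advisor applies, adding Advisor
Closure: {Major, Dept, GPA, Advisor}.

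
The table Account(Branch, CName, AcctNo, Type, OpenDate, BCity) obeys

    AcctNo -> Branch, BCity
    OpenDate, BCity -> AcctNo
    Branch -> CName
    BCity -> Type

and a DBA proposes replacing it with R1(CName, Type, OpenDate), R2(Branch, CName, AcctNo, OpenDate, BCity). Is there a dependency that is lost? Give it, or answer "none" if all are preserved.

BCity -> Type

Check BCity → Type: no single fragment contains all of {Type, BCity}, and the restricted closure of {BCity} across the fragments never reaches {Type}.
AcctNo → Branch, BCity is preserved.
OpenDate, BCity → AcctNo is preserved.
Branch → CName is preserved.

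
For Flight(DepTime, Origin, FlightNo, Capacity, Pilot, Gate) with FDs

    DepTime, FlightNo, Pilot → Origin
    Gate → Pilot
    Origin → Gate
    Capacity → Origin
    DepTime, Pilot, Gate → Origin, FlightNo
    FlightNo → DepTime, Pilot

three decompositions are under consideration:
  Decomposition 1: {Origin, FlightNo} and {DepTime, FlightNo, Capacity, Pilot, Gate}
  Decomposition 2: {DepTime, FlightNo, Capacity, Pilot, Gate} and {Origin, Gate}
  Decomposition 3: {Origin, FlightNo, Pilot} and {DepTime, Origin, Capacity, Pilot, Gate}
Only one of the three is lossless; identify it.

Decomposition 1

Decomposition 1: common = {FlightNo}, closure = {DepTime, Origin, FlightNo, Pilot, Gate} → lossless.
Decomposition 2: common = {Gate}, closure = {Pilot, Gate} → lossy.
Decomposition 3: common = {Origin, Pilot}, closure = {Origin, Pilot, Gate} → lossy.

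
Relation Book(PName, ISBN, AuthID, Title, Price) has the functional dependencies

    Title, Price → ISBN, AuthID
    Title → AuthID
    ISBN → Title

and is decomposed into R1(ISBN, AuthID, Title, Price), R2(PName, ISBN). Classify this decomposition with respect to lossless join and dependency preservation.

lossy but dependency-preserving

Lossless test: (ISBN)⁺ = {ISBN, AuthID, Title}, which is a superkey of neither fragment — lossy.
Dependency preservation: every FD's attributes lie within a single fragment, so each can be enforced locally — preserved.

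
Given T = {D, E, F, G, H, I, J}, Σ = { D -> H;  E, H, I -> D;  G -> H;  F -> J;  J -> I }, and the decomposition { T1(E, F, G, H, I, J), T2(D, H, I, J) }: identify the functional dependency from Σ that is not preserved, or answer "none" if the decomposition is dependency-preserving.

E, H, I -> D

Check E, H, I → D: no single fragment contains all of {D, E, H, I}, and the restricted closure of {E, H, I} across the fragments never reaches {D}.
D → H is preserved.
G → H is preserved.
F → J is preserved.
J → I is preserved.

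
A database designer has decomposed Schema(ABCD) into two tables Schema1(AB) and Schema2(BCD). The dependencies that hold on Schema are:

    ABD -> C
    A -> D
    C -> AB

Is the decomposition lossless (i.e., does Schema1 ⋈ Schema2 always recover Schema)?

No

Common attributes: Schema1 ∩ Schema2 = {B}.
No dependency enlarges {B}, so (B)⁺ = {B}.
The closure contains neither all of Schema1 = {AB} nor all of Schema2 = {BCD}, so the common attributes are not a superkey of either fragment. The join is lossy.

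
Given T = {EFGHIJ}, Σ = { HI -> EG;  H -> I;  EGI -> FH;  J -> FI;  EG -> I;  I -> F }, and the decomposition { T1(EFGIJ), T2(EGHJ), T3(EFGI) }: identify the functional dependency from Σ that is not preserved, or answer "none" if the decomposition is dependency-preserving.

HI → EG: restricted closure across fragments reaches EG.
H → I: restricted closure across fragments reaches I.
EGI → FH: restricted closure across fragments reaches FH.
J → FI lies within T1.
EG → I lies within T1.
I → F lies within T1.
Every dependency is enforceable on the fragments, so the decomposition is dependency-preserving.

none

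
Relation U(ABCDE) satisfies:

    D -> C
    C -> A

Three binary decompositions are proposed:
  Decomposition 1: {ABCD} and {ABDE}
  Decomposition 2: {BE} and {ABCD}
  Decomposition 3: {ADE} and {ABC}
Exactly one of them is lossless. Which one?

Decomposition 1: common = {ABD}, closure = {ABCD} → lossless.
Decomposition 2: common = {B}, closure = {B} → lossy.
Decomposition 3: common = {A}, closure = {A} → lossy.

Decomposition 1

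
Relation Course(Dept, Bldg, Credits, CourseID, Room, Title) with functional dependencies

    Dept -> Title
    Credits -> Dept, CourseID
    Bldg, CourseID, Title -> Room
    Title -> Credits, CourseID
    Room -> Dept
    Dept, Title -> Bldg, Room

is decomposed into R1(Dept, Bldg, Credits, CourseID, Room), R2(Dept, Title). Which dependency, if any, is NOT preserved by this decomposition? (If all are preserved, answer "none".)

none

Dept → Title lies within R2.
Credits → Dept, CourseID lies within R1.
Bldg, CourseID, Title → Room: restricted closure across fragments reaches Room.
Title → Credits, CourseID: restricted closure across fragments reaches Credits, CourseID.
Room → Dept lies within R1.
Dept, Title → Bldg, Room: restricted closure across fragments reaches Bldg, Room.
Every dependency is enforceable on the fragments, so the decomposition is dependency-preserving.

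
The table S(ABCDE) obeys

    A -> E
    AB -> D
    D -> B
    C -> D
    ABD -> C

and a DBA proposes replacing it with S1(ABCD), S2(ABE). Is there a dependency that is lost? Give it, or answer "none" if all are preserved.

A → E lies within S2.
AB → D lies within S1.
D → B lies within S1.
C → D lies within S1.
ABD → C lies within S1.
Every dependency is enforceable on the fragments, so the decomposition is dependency-preserving.

none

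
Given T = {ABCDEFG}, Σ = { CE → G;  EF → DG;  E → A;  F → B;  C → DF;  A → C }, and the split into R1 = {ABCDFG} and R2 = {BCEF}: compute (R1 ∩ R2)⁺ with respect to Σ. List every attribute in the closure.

R1 ∩ R2 = {BCF}.
C → DF applies, adding D
Closure: {BCDF}.

BCDF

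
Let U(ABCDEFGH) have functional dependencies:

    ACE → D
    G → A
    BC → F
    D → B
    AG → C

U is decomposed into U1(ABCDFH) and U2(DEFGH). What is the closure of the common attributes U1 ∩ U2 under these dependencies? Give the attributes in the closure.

BDFH

U1 ∩ U2 = {DFH}.
D → B applies, adding B
Closure: {BDFH}.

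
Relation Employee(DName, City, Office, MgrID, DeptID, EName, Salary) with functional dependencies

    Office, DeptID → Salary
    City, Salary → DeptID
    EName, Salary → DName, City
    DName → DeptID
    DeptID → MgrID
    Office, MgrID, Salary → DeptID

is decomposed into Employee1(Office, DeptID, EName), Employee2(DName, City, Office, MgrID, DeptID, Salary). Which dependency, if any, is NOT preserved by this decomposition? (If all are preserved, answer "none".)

Check EName, Salary → DName, City: no single fragment contains all of {DName, City, EName, Salary}, and the restricted closure of {EName, Salary} across the fragments never reaches {DName, City}.
Office, DeptID → Salary is preserved.
City, Salary → DeptID is preserved.
DName → DeptID is preserved.
DeptID → MgrID is preserved.
Office, MgrID, Salary → DeptID is preserved.

EName, Salary → DName, City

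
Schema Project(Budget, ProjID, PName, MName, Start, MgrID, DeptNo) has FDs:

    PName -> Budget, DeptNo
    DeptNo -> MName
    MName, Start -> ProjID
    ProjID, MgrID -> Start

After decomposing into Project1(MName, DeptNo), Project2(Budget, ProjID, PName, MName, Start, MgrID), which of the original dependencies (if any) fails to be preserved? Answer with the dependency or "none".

Check PName → Budget, DeptNo: no single fragment contains all of {Budget, PName, DeptNo}, and the restricted closure of {PName} across the fragments never reaches {Budget, DeptNo}.
DeptNo → MName is preserved.
MName, Start → ProjID is preserved.
ProjID, MgrID → Start is preserved.

PName -> Budget, DeptNo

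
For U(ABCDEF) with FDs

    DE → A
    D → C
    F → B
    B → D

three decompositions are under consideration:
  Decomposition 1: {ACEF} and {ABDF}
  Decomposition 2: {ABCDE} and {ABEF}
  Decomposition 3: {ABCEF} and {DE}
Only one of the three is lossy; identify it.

Decomposition 3

Decomposition 1: common = {AF}, closure = {ABCDF} → lossless.
Decomposition 2: common = {ABE}, closure = {ABCDE} → lossless.
Decomposition 3: common = {E}, closure = {E} → lossy.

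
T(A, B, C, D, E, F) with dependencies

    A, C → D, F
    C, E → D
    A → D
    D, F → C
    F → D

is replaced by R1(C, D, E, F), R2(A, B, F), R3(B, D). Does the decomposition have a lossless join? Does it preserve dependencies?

Lossless test (chase): Rows 1 and 2 agree on F; apply F→D and equate their D entries. Rows 1 and 2 agree on D, F; apply D, F→C and equate their C entries. No row becomes fully distinguished — the join is lossy.
Dependency preservation: the restricted closure of {A, C} across the fragments never reaches {D, F}, so A, C → D, F cannot be enforced without a join — not preserved.

lossy and not dependency-preserving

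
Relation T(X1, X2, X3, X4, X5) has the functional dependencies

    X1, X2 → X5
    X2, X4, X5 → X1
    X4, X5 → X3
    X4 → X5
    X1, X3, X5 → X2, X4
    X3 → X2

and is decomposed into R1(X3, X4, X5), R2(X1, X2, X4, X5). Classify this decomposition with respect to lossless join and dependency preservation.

Lossless test: (X4, X5)⁺ = {X1, X2, X3, X4, X5}, which contains all of one fragment — lossless.
Dependency preservation: the restricted closure of {X1, X3, X5} across the fragments never reaches {X2, X4}, so X1, X3, X5 → X2, X4 cannot be enforced without a join — not preserved.

lossless but not dependency-preserving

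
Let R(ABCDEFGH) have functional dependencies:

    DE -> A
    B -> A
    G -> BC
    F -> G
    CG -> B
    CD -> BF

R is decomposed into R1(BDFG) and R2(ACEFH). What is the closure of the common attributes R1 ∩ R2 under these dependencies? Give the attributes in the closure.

R1 ∩ R2 = {F}.
F → G applies, adding G
G → BC applies, adding BC
B → A applies, adding A
Closure: {ABCFG}.

ABCFG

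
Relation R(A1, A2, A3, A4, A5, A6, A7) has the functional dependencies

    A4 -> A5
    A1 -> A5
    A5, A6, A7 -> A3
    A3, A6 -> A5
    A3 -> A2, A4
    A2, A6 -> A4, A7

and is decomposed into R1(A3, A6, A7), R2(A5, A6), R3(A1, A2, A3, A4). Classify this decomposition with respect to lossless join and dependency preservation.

lossy and not dependency-preserving

Lossless test (chase): Rows 1 and 3 agree on A3; apply A3→A2, A4 and equate their A2, A4 entries. Rows 1 and 3 agree on A4; apply A4→A5 and equate their A5 entries. No row becomes fully distinguished — the join is lossy.
Dependency preservation: the restricted closure of {A4} across the fragments never reaches {A5}, so A4 → A5 cannot be enforced without a join — not preserved.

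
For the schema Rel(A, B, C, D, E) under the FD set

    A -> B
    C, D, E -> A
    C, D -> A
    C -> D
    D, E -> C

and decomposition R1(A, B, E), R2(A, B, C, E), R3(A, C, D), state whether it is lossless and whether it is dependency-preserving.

lossless but not dependency-preserving

Lossless test (chase): Rows 1 and 3 agree on A; apply A→B and equate their B entries. Rows 2 and 3 agree on C; apply C→D and equate their D entries. Row 2 is now all distinguished symbols — the join is lossless.
Dependency preservation: the restricted closure of {D, E} across the fragments never reaches {C}, so D, E → C cannot be enforced without a join — not preserved.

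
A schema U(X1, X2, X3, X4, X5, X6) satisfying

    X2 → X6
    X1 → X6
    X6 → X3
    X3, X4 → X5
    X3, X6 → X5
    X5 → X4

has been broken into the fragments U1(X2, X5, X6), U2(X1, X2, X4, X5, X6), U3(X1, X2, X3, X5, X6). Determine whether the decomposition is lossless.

Yes

Chase test. Columns are X1, X2, X3, X4, X5, X6; row i has aⱼ where attribute j ∈ Ui, else bᵢⱼ.
Initial tableau (one row per fragment):
  row 1: b11 a2 b13 b14 a5 a6
  row 2: a1 a2 b23 a4 a5 a6
  row 3: a1 a2 a3 b34 a5 a6
Rows 1 and 2 agree on X6; apply X6→X3 and equate their X3 entries.
Rows 1 and 3 agree on X6; apply X6→X3 and equate their X3 entries.
Rows 1 and 2 agree on X5; apply X5→X4 and equate their X4 entries.
Rows 1 and 3 agree on X5; apply X5→X4 and equate their X4 entries.
Row 2 is now all distinguished symbols — the join is lossless.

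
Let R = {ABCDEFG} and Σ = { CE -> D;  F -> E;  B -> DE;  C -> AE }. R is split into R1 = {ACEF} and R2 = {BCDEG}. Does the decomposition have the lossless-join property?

Common attributes: R1 ∩ R2 = {CE}.
Closure of {CE}: CE → D applies, adding D; C → AE applies, adding A. So (CE)⁺ = {ACDE}.
The closure contains neither all of R1 = {ACEF} nor all of R2 = {BCDEG}, so the common attributes are not a superkey of either fragment. The join is lossy.

No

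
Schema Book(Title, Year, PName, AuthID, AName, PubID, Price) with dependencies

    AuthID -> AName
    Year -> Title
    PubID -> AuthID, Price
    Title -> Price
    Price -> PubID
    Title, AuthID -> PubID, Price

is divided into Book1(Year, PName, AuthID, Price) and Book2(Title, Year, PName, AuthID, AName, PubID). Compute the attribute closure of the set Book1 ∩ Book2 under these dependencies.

Title, Year, PName, AuthID, AName, PubID, Price

Book1 ∩ Book2 = {Year, PName, AuthID}.
AuthID → AName applies, adding AName
Year → Title applies, adding Title
Title → Price applies, adding Price
Price → PubID applies, adding PubID
Closure: {Title, Year, PName, AuthID, AName, PubID, Price}.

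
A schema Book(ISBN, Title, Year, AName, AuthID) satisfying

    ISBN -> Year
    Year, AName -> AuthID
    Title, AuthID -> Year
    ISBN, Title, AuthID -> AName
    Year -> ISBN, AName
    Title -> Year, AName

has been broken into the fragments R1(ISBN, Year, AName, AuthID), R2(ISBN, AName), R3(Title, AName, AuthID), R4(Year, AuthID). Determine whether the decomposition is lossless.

No

Chase test. Columns are ISBN, Title, Year, AName, AuthID; row i has aⱼ where attribute j ∈ Ri, else bᵢⱼ.
Initial tableau (one row per fragment):
  row 1: a1 b12 a3 a4 a5
  row 2: a1 b22 b23 a4 b25
  row 3: b31 a2 b33 a4 a5
  row 4: b41 b42 a3 b44 a5
Rows 1 and 2 agree on ISBN; apply ISBN→Year and equate their Year entries.
Rows 1 and 2 agree on Year, AName; apply Year, AName→AuthID and equate their AuthID entries.
Rows 1 and 4 agree on Year; apply Year→ISBN, AName and equate their ISBN, AName entries.
No row becomes fully distinguished — the join is lossy.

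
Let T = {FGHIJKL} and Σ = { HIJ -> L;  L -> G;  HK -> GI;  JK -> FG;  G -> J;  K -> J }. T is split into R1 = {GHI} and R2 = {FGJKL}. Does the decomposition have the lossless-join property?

No

Common attributes: R1 ∩ R2 = {G}.
Closure of {G}: G → J applies, adding J. So (G)⁺ = {GJ}.
The closure contains neither all of R1 = {GHI} nor all of R2 = {FGJKL}, so the common attributes are not a superkey of either fragment. The join is lossy.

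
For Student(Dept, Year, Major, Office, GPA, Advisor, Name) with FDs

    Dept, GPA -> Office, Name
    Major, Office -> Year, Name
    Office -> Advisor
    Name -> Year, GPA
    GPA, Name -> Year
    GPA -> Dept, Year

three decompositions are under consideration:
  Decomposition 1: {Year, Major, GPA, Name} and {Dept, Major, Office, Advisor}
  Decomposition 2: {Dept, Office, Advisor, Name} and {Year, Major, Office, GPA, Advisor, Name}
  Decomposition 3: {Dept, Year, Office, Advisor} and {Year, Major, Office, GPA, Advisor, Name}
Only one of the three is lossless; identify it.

Decomposition 1: common = {Major}, closure = {Major} → lossy.
Decomposition 2: common = {Office, Advisor, Name}, closure = {Dept, Year, Office, GPA, Advisor, Name} → lossless.
Decomposition 3: common = {Year, Office, Advisor}, closure = {Year, Office, Advisor} → lossy.

Decomposition 2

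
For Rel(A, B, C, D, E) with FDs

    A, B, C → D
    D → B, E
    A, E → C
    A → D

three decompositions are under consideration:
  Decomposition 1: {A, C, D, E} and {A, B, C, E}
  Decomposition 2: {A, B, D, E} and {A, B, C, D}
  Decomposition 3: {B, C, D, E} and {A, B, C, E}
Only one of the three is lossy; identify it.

Decomposition 1: common = {A, C, E}, closure = {A, B, C, D, E} → lossless.
Decomposition 2: common = {A, B, D}, closure = {A, B, C, D, E} → lossless.
Decomposition 3: common = {B, C, E}, closure = {B, C, E} → lossy.

Decomposition 3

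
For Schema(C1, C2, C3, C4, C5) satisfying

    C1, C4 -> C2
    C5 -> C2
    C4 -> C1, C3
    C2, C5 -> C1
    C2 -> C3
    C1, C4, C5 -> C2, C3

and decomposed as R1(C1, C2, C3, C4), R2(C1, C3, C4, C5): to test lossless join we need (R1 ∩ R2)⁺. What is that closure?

C1, C2, C3, C4

R1 ∩ R2 = {C1, C3, C4}.
C1, C4 → C2 applies, adding C2
Closure: {C1, C2, C3, C4}.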